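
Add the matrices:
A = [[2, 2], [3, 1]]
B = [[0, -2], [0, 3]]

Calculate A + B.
[[2, 0], [3, 4]]

Add corresponding elements:
(2)+(0)=2
(2)+(-2)=0
(3)+(0)=3
(1)+(3)=4
A + B = [[2, 0], [3, 4]]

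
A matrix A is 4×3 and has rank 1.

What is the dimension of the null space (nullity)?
2

The rank-nullity theorem for an m×n matrix states:
rank(A) + nullity(A) = n (the number of columns).
Here n = 3 and rank(A) = 1, so nullity(A) = 3 - 1 = 2.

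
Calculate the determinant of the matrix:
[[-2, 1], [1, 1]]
-3

For a 2×2 matrix [[a, b], [c, d]], det = ad - bc
det = (-2)(1) - (1)(1) = -2 - 1 = -3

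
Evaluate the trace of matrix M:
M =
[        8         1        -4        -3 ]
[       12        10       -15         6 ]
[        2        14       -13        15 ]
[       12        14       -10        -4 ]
tr(M) = 8 + 10 - 13 - 4 = 1

The trace of a square matrix is the sum of its diagonal entries.
Diagonal entries of M: M[0][0] = 8, M[1][1] = 10, M[2][2] = -13, M[3][3] = -4.
tr(M) = 8 + 10 - 13 - 4 = 1.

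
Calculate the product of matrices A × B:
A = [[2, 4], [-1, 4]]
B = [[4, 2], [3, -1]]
[[20, 0], [8, -6]]

Matrix multiplication:
C[0][0] = 2×4 + 4×3 = 20
C[0][1] = 2×2 + 4×-1 = 0
C[1][0] = -1×4 + 4×3 = 8
C[1][1] = -1×2 + 4×-1 = -6
Result: [[20, 0], [8, -6]]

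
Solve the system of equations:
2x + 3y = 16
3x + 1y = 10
x = 2, y = 4

Use elimination (row reduction):
Equation 1: 2x + 3y = 16.
Equation 2: 3x + 1y = 10.
Multiply Eq1 by 3 and Eq2 by 2: 6x + 9y = 48;  6x + 2y = 20.
Subtract: (-7)y = -28, so y = 4.
Back-substitute into Eq1: 2x + 3*(4) = 16, so x = 2.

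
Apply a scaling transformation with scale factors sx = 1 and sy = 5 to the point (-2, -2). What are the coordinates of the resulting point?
(-2, -10)

Scaling matrix:
[[1, 0], [0, 5]]
Result: (-2 × 1, -2 × 5) = (-2, -10)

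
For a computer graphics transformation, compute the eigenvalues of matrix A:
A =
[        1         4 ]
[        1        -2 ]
λ = -3, 2

Solve det(A - λI) = 0. For a 2×2 matrix the characteristic equation is λ² - (trace)λ + det = 0.
trace(A) = a + d = 1 - 2 = -1.
det(A) = a*d - b*c = (1)*(-2) - (4)*(1) = -2 - 4 = -6.
Characteristic equation: λ² - (-1)λ + (-6) = 0.
Discriminant = (-1)² - 4*(-6) = 1 + 24 = 25.
λ = (-1 ± √25) / 2 = (-1 ± 5) / 2 = -3, 2.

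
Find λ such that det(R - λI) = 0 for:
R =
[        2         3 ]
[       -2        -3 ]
λ = -1, 0

Solve det(R - λI) = 0. For a 2×2 matrix the characteristic equation is λ² - (trace)λ + det = 0.
trace(R) = a + d = 2 - 3 = -1.
det(R) = a*d - b*c = (2)*(-3) - (3)*(-2) = -6 + 6 = 0.
Characteristic equation: λ² - (-1)λ + (0) = 0.
Discriminant = (-1)² - 4*(0) = 1 - 0 = 1.
λ = (-1 ± √1) / 2 = (-1 ± 1) / 2 = -1, 0.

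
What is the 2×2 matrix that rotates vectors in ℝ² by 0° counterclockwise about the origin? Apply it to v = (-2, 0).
R = [[1, 0], [0, 1]]; R·v = (-2, 0)

A counterclockwise rotation by angle θ in ℝ² has matrix R(θ) = [[cos θ, -sin θ], [sin θ, cos θ]].
For θ = 0°: cos θ = 1, sin θ = 0.
R(0°) = [[1, 0], [0, 1]].
R·v = [1·-2 + (0)·0, 0·-2 + 1·0] = (-2, 0).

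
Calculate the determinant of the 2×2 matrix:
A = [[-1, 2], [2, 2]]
-6

For A = [[a, b], [c, d]], det(A) = a*d - b*c.
det(A) = (-1)*(2) - (2)*(2) = -2 - 4 = -6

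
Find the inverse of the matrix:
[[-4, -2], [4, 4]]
[[-1/2, -1/4], [1/2, 1/2]]

For [[a,b],[c,d]], inverse = (1/det)·[[d,-b],[-c,a]]
det = -4·4 - -2·4 = -8
Inverse = (1/-8)·[[4, 2], [-4, -4]]
        = [[-1/2, -1/4], [1/2, 1/2]]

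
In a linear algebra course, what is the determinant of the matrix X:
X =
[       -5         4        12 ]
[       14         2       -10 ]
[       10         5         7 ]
det(X) = -512

Expand along row 0 (cofactor expansion): det(X) = a*(e*i - f*h) - b*(d*i - f*g) + c*(d*h - e*g), where the 3×3 is [[a, b, c], [d, e, f], [g, h, i]].
Minor M_00 = (2)*(7) - (-10)*(5) = 14 + 50 = 64.
Minor M_01 = (14)*(7) - (-10)*(10) = 98 + 100 = 198.
Minor M_02 = (14)*(5) - (2)*(10) = 70 - 20 = 50.
det(X) = (-5)*(64) - (4)*(198) + (12)*(50) = -320 - 792 + 600 = -512.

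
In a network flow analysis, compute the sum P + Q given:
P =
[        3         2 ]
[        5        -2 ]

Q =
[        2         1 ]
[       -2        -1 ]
P + Q =
[        5         3 ]
[        3        -3 ]

Matrix addition is elementwise: (P+Q)[i][j] = P[i][j] + Q[i][j].
  (P+Q)[0][0] = (3) + (2) = 5
  (P+Q)[0][1] = (2) + (1) = 3
  (P+Q)[1][0] = (5) + (-2) = 3
  (P+Q)[1][1] = (-2) + (-1) = -3
P + Q =
[        5         3 ]
[        3        -3 ]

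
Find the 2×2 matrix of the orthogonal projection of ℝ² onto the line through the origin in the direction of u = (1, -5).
[[1/26, -5/26], [-5/26, 25/26]]

The orthogonal projection onto the line spanned by a nonzero vector u = (a, b) has matrix P = (u uᵀ) / (uᵀ u) = (1/(a² + b²)) · [[a², ab], [ab, b²]].
Here u = (1, -5), so a² + b² = 1 + 25 = 26.
P = (1/26) · [[1, -5], [-5, 25]] = [[1/26, -5/26], [-5/26, 25/26]].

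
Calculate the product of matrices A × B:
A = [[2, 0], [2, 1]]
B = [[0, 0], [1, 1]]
[[0, 0], [1, 1]]

Matrix multiplication:
C[0][0] = 2×0 + 0×1 = 0
C[0][1] = 2×0 + 0×1 = 0
C[1][0] = 2×0 + 1×1 = 1
C[1][1] = 2×0 + 1×1 = 1
Result: [[0, 0], [1, 1]]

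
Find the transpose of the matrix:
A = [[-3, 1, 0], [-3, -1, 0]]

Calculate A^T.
[[-3, -3], [1, -1], [0, 0]]

The transpose sends entry (i,j) to (j,i); rows become columns.
Row 0 of A: [-3, 1, 0] -> column 0 of A^T.
Row 1 of A: [-3, -1, 0] -> column 1 of A^T.
A^T = [[-3, -3], [1, -1], [0, 0]]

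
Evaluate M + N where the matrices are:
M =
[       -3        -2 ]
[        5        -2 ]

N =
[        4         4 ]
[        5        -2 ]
M + N =
[        1         2 ]
[       10        -4 ]

Matrix addition is elementwise: (M+N)[i][j] = M[i][j] + N[i][j].
  (M+N)[0][0] = (-3) + (4) = 1
  (M+N)[0][1] = (-2) + (4) = 2
  (M+N)[1][0] = (5) + (5) = 10
  (M+N)[1][1] = (-2) + (-2) = -4
M + N =
[        1         2 ]
[       10        -4 ]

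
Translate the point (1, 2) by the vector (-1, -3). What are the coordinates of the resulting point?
(0, -1)

Translation by (-1, -3):
x' = 1 + -1 = 0
y' = 2 + -3 = -1
Homogeneous matrix: [[1, 0, -1], [0, 1, -3], [0, 0, 1]]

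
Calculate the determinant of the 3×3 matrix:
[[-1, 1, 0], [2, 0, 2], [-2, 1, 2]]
-6

Expansion along first row:
det = -1·det([[0,2],[1,2]]) - 1·det([[2,2],[-2,2]]) + 0·det([[2,0],[-2,1]])
    = -1·(0·2 - 2·1) - 1·(2·2 - 2·-2) + 0·(2·1 - 0·-2)
    = -1·-2 - 1·8 + 0·2
    = 2 + -8 + 0 = -6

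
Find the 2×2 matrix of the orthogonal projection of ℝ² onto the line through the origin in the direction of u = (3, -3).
[[1/2, -1/2], [-1/2, 1/2]]

The orthogonal projection onto the line spanned by a nonzero vector u = (a, b) has matrix P = (u uᵀ) / (uᵀ u) = (1/(a² + b²)) · [[a², ab], [ab, b²]].
Here u = (3, -3), so a² + b² = 9 + 9 = 18.
P = (1/18) · [[9, -9], [-9, 9]] = [[1/2, -1/2], [-1/2, 1/2]].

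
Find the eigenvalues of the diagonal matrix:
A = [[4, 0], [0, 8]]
λ₁ = 4, λ₂ = 8

The characteristic polynomial of A is det(A - λI) = (4 - λ)(8 - λ) = 0.
The roots are λ = 4 and λ = 8, so the eigenvalues are the diagonal entries.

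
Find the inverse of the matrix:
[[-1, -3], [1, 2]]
[[2, 3], [-1, -1]]

For [[a,b],[c,d]], inverse = (1/det)·[[d,-b],[-c,a]]
det = -1·2 - -3·1 = 1
Inverse = (1/1)·[[2, 3], [-1, -1]]
        = [[2, 3], [-1, -1]]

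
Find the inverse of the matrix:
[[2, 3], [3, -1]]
[[1/11, 3/11], [3/11, -2/11]]

For [[a,b],[c,d]], inverse = (1/det)·[[d,-b],[-c,a]]
det = 2·-1 - 3·3 = -11
Inverse = (1/-11)·[[-1, -3], [-3, 2]]
        = [[1/11, 3/11], [3/11, -2/11]]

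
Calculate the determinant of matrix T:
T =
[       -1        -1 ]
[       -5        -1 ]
det(T) = -4

For a 2×2 matrix [[a, b], [c, d]], det = a*d - b*c.
det(T) = (-1)*(-1) - (-1)*(-5) = 1 - 5 = -4.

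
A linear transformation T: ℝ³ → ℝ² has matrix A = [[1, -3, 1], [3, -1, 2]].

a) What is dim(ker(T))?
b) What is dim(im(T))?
dim(ker) = 1, dim(im) = 2

The two rows are not scalar multiples of one another (no single k satisfies row 2 = k × row 1), so they are linearly independent.
Thus rank(A) = 2.
dim(im(T)) = rank(A) = 2.
By the rank-nullity theorem applied to T: ℝ³ → ℝ², rank(A) + nullity(A) = 3 (the domain dimension), so dim(ker(T)) = 3 - 2 = 1.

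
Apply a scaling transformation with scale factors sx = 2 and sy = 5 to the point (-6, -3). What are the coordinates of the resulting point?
(-12, -15)

Scaling matrix:
[[2, 0], [0, 5]]
Result: (-6 × 2, -3 × 5) = (-12, -15)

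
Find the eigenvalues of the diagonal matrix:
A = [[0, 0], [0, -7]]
λ₁ = 0, λ₂ = -7

The characteristic polynomial of A is det(A - λI) = (0 - λ)(-7 - λ) = 0.
The roots are λ = 0 and λ = -7, so the eigenvalues are the diagonal entries.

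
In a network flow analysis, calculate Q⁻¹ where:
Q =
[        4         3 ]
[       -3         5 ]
det(Q) = 29
Q⁻¹ =
[     5/29     -3/29 ]
[     3/29      4/29 ]

For a 2×2 matrix Q = [[a, b], [c, d]] with det(Q) ≠ 0, Q⁻¹ = (1/det(Q)) * [[d, -b], [-c, a]].
det(Q) = (4)*(5) - (3)*(-3) = 20 + 9 = 29.
Q⁻¹ = (1/29) * [[5, -3], [3, 4]].
Dividing each entry by 29 and reducing:
Q⁻¹ =
[     5/29     -3/29 ]
[     3/29      4/29 ]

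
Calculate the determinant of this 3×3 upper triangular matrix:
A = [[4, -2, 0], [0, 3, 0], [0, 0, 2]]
24

The determinant of a triangular matrix is the product of its diagonal entries (the off-diagonal entries above the diagonal do not affect it).
det(A) = (4) * (3) * (2) = 24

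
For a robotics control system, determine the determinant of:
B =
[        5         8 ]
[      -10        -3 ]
det(B) = 65

For a 2×2 matrix [[a, b], [c, d]], det = a*d - b*c.
det(B) = (5)*(-3) - (8)*(-10) = -15 + 80 = 65.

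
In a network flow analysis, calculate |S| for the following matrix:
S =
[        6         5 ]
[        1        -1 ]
det(S) = -11

For a 2×2 matrix [[a, b], [c, d]], det = a*d - b*c.
det(S) = (6)*(-1) - (5)*(1) = -6 - 5 = -11.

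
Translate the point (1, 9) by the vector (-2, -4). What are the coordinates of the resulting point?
(-1, 5)

Translation by (-2, -4):
x' = 1 + -2 = -1
y' = 9 + -4 = 5
Homogeneous matrix: [[1, 0, -2], [0, 1, -4], [0, 0, 1]]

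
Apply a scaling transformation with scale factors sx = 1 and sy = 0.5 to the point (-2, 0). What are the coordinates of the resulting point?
(-2, 0.0)

Scaling matrix:
[[1, 0], [0, 0.50]]
Result: (-2 × 1, 0 × 0.5) = (-2, 0.0)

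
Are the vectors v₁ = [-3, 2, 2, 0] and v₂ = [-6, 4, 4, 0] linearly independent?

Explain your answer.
No, linearly dependent (v₂ = 2·v₁)

Check whether there is a scalar k with v₂ = k·v₁.
Comparing components, k = 2 satisfies 2·[-3, 2, 2, 0] = [-6, 4, 4, 0].
Since v₂ is a scalar multiple of v₁, the two vectors are linearly dependent.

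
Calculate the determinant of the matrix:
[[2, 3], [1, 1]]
-1

For a 2×2 matrix [[a, b], [c, d]], det = ad - bc
det = (2)(1) - (3)(1) = 2 - 3 = -1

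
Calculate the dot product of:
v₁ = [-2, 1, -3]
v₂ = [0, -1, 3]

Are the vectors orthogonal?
-10, No

The dot product is the sum of products of corresponding components.
v₁·v₂ = (-2)*(0) + (1)*(-1) + (-3)*(3) = 0 - 1 - 9 = -10.
Two vectors are orthogonal iff their dot product is 0; here the dot product is -10, so the vectors are not orthogonal.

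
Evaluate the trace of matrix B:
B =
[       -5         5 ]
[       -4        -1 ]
tr(B) = -5 - 1 = -6

The trace of a square matrix is the sum of its diagonal entries.
Diagonal entries of B: B[0][0] = -5, B[1][1] = -1.
tr(B) = -5 - 1 = -6.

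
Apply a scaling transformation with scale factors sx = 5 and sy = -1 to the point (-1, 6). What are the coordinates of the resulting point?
(-5, -6)

Scaling matrix:
[[5, 0], [0, -1]]
Result: (-1 × 5, 6 × -1) = (-5, -6)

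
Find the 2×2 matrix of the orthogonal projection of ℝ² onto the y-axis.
[[0, 0], [0, 1]]

The orthogonal projection onto the line spanned by a nonzero vector u = (a, b) has matrix P = (u uᵀ) / (uᵀ u) = (1/(a² + b²)) · [[a², ab], [ab, b²]].
Here u = (0, 1), so a² + b² = 0 + 1 = 1.
P = (1/1) · [[0, 0], [0, 1]] = [[0, 0], [0, 1]].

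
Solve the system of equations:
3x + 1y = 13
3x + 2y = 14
x = 4, y = 1

Use elimination (row reduction):
Equation 1: 3x + 1y = 13.
Equation 2: 3x + 2y = 14.
Multiply Eq1 by 3 and Eq2 by 3: 9x + 3y = 39;  9x + 6y = 42.
Subtract: (3)y = 3, so y = 1.
Back-substitute into Eq1: 3x + 1*(1) = 13, so x = 4.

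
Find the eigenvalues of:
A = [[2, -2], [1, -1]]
λ = 0, 1

Solve det(A - λI) = 0. For a 2×2 matrix this is λ² - (trace)λ + det = 0.
trace(A) = 2 - 1 = 1.
det(A) = (2)*(-1) - (-2)*(1) = -2 + 2 = 0.
Characteristic equation: λ² - (1)λ + (0) = 0.
Discriminant: (1)² - 4*(0) = 1 - 0 = 1.
Roots: λ = (1 ± √1) / 2 = 0, 1.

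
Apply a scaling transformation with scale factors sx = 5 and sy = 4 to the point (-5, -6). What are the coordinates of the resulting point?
(-25, -24)

Scaling matrix:
[[5, 0], [0, 4]]
Result: (-5 × 5, -6 × 4) = (-25, -24)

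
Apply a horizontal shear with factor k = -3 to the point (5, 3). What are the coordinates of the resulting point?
(-4, 3)

Shear matrix for horizontal shear with factor k = -3:
[[1, -3], [0, 1]]
Result: (5, 3) → (-4, 3)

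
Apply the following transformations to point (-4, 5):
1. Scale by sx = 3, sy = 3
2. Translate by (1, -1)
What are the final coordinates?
(-11, 14)

Step 1: Scale (-4, 5) by (sx, sy) = (3, 3) → (-12, 15)
Step 2: Translate by (1, -1) → (-11, 14)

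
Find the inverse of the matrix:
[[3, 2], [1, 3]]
[[3/7, -2/7], [-1/7, 3/7]]

For [[a,b],[c,d]], inverse = (1/det)·[[d,-b],[-c,a]]
det = 3·3 - 2·1 = 7
Inverse = (1/7)·[[3, -2], [-1, 3]]
        = [[3/7, -2/7], [-1/7, 3/7]]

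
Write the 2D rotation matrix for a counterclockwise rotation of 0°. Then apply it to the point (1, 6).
R = [[1, 0], [0, 1]]; R·(1, 6) = (1, 6)

Rotation matrix formula: R(θ) = [[cos θ, -sin θ], [sin θ, cos θ]]
For θ = 0°:
cos(0°) = 1
sin(0°) = 0
R = [[1, 0], [0, 1]]
Apply to (1, 6): [1·1 + (0)·6, 0·1 + 1·6] = (1, 6)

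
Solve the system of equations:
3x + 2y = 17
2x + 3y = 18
x = 3, y = 4

Use elimination (row reduction):
Equation 1: 3x + 2y = 17.
Equation 2: 2x + 3y = 18.
Multiply Eq1 by 2 and Eq2 by 3: 6x + 4y = 34;  6x + 9y = 54.
Subtract: (5)y = 20, so y = 4.
Back-substitute into Eq1: 3x + 2*(4) = 17, so x = 3.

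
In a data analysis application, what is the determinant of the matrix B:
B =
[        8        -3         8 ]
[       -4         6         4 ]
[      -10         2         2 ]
det(B) = 544

Expand along row 0 (cofactor expansion): det(B) = a*(e*i - f*h) - b*(d*i - f*g) + c*(d*h - e*g), where the 3×3 is [[a, b, c], [d, e, f], [g, h, i]].
Minor M_00 = (6)*(2) - (4)*(2) = 12 - 8 = 4.
Minor M_01 = (-4)*(2) - (4)*(-10) = -8 + 40 = 32.
Minor M_02 = (-4)*(2) - (6)*(-10) = -8 + 60 = 52.
det(B) = (8)*(4) - (-3)*(32) + (8)*(52) = 32 + 96 + 416 = 544.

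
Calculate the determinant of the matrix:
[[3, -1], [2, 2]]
8

For a 2×2 matrix [[a, b], [c, d]], det = ad - bc
det = (3)(2) - (-1)(2) = 6 - -2 = 8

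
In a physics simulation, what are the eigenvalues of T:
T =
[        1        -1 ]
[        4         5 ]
λ = 3, 3

Solve det(T - λI) = 0. For a 2×2 matrix the characteristic equation is λ² - (trace)λ + det = 0.
trace(T) = a + d = 1 + 5 = 6.
det(T) = a*d - b*c = (1)*(5) - (-1)*(4) = 5 + 4 = 9.
Characteristic equation: λ² - (6)λ + (9) = 0.
Discriminant = (6)² - 4*(9) = 36 - 36 = 0.
λ = (6 ± √0) / 2 = (6 ± 0) / 2 = 3, 3.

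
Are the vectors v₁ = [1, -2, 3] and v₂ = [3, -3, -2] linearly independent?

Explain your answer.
Yes, linearly independent

Two vectors are linearly dependent iff one is a scalar multiple of the other.
No single scalar k satisfies v₂ = k·v₁ (the ratios of corresponding entries disagree), so v₁ and v₂ are linearly independent.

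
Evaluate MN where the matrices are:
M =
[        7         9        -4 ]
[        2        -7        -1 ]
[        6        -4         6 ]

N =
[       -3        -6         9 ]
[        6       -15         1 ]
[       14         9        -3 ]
MN =
[      -23      -213        84 ]
[      -62        84        14 ]
[       42        78        32 ]

Matrix multiplication: (MN)[i][j] = sum over k of M[i][k] * N[k][j].
  (MN)[0][0] = (7)*(-3) + (9)*(6) + (-4)*(14) = -23
  (MN)[0][1] = (7)*(-6) + (9)*(-15) + (-4)*(9) = -213
  (MN)[0][2] = (7)*(9) + (9)*(1) + (-4)*(-3) = 84
  (MN)[1][0] = (2)*(-3) + (-7)*(6) + (-1)*(14) = -62
  (MN)[1][1] = (2)*(-6) + (-7)*(-15) + (-1)*(9) = 84
  (MN)[1][2] = (2)*(9) + (-7)*(1) + (-1)*(-3) = 14
  (MN)[2][0] = (6)*(-3) + (-4)*(6) + (6)*(14) = 42
  (MN)[2][1] = (6)*(-6) + (-4)*(-15) + (6)*(9) = 78
  (MN)[2][2] = (6)*(9) + (-4)*(1) + (6)*(-3) = 32
MN =
[      -23      -213        84 ]
[      -62        84        14 ]
[       42        78        32 ]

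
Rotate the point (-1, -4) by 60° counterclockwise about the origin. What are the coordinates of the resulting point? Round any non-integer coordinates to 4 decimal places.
(2.9641, -2.8660)

Rotation matrix R(θ) = [[cos θ, -sin θ], [sin θ, cos θ]]; for θ = 60°:
R = [[1/2, -√3/2], [√3/2, 1/2]]
Result: R × [-1, -4]ᵀ = [1/2·-1 + (-√3/2)·-4, √3/2·-1 + (1/2)·-4]ᵀ = (2.9641, -2.8660)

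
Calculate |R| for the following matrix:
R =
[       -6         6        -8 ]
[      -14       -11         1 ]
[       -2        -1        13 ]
det(R) = 1996

Expand along row 0 (cofactor expansion): det(R) = a*(e*i - f*h) - b*(d*i - f*g) + c*(d*h - e*g), where the 3×3 is [[a, b, c], [d, e, f], [g, h, i]].
Minor M_00 = (-11)*(13) - (1)*(-1) = -143 + 1 = -142.
Minor M_01 = (-14)*(13) - (1)*(-2) = -182 + 2 = -180.
Minor M_02 = (-14)*(-1) - (-11)*(-2) = 14 - 22 = -8.
det(R) = (-6)*(-142) - (6)*(-180) + (-8)*(-8) = 852 + 1080 + 64 = 1996.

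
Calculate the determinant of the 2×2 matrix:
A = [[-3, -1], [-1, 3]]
-10

For A = [[a, b], [c, d]], det(A) = a*d - b*c.
det(A) = (-3)*(3) - (-1)*(-1) = -9 - 1 = -10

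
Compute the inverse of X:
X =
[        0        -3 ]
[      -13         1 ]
det(X) = -39
X⁻¹ =
[    -1/39     -1/13 ]
[     -1/3         0 ]

For a 2×2 matrix X = [[a, b], [c, d]] with det(X) ≠ 0, X⁻¹ = (1/det(X)) * [[d, -b], [-c, a]].
det(X) = (0)*(1) - (-3)*(-13) = 0 - 39 = -39.
X⁻¹ = (1/-39) * [[1, 3], [13, 0]].
Dividing each entry by -39 and reducing:
X⁻¹ =
[    -1/39     -1/13 ]
[     -1/3         0 ]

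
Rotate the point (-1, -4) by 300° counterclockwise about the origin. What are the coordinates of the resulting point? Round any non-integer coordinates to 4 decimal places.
(-3.9641, -1.1340)

Rotation matrix R(θ) = [[cos θ, -sin θ], [sin θ, cos θ]]; for θ = 300°:
R = [[1/2, √3/2], [-√3/2, 1/2]]
Result: R × [-1, -4]ᵀ = [1/2·-1 + (√3/2)·-4, -√3/2·-1 + (1/2)·-4]ᵀ = (-3.9641, -1.1340)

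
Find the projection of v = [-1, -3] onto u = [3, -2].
[9/13, -6/13]

The projection of v onto u is proj_u(v) = ((v·u) / (u·u)) · u.
v·u = (-1)*(3) + (-3)*(-2) = 3.
u·u = (3)*(3) + (-2)*(-2) = 13.
coefficient = 3 / 13 = 3/13.
proj_u(v) = 3/13 · [3, -2] = [9/13, -6/13].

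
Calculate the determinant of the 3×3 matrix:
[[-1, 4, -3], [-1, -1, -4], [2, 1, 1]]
-34

Expansion along first row:
det = -1·det([[-1,-4],[1,1]]) - 4·det([[-1,-4],[2,1]]) + -3·det([[-1,-1],[2,1]])
    = -1·(-1·1 - -4·1) - 4·(-1·1 - -4·2) + -3·(-1·1 - -1·2)
    = -1·3 - 4·7 + -3·1
    = -3 + -28 + -3 = -34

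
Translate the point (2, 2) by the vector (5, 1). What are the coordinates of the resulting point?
(7, 3)

Translation by (5, 1):
x' = 2 + 5 = 7
y' = 2 + 1 = 3
Homogeneous matrix: [[1, 0, 5], [0, 1, 1], [0, 0, 1]]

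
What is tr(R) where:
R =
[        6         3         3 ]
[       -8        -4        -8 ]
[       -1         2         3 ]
tr(R) = 6 - 4 + 3 = 5

The trace of a square matrix is the sum of its diagonal entries.
Diagonal entries of R: R[0][0] = 6, R[1][1] = -4, R[2][2] = 3.
tr(R) = 6 - 4 + 3 = 5.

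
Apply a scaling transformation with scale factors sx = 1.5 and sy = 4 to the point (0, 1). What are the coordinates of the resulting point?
(0.0, 4)

Scaling matrix:
[[1.50, 0], [0, 4]]
Result: (0 × 1.5, 1 × 4) = (0.0, 4)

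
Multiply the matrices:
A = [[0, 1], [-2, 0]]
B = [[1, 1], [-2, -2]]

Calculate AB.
[[-2, -2], [-2, -2]]

Each entry (i,j) of AB = sum over k of A[i][k]*B[k][j].
(AB)[0][0] = (0)*(1) + (1)*(-2) = -2
(AB)[0][1] = (0)*(1) + (1)*(-2) = -2
(AB)[1][0] = (-2)*(1) + (0)*(-2) = -2
(AB)[1][1] = (-2)*(1) + (0)*(-2) = -2
AB = [[-2, -2], [-2, -2]]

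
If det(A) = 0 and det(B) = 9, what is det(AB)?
0

Use the multiplicative property of determinants: det(AB) = det(A)*det(B).
det(AB) = (0)*(9) = 0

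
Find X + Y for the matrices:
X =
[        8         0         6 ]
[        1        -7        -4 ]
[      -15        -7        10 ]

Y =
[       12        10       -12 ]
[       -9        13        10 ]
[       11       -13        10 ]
X + Y =
[       20        10        -6 ]
[       -8         6         6 ]
[       -4       -20        20 ]

Matrix addition is elementwise: (X+Y)[i][j] = X[i][j] + Y[i][j].
  (X+Y)[0][0] = (8) + (12) = 20
  (X+Y)[0][1] = (0) + (10) = 10
  (X+Y)[0][2] = (6) + (-12) = -6
  (X+Y)[1][0] = (1) + (-9) = -8
  (X+Y)[1][1] = (-7) + (13) = 6
  (X+Y)[1][2] = (-4) + (10) = 6
  (X+Y)[2][0] = (-15) + (11) = -4
  (X+Y)[2][1] = (-7) + (-13) = -20
  (X+Y)[2][2] = (10) + (10) = 20
X + Y =
[       20        10        -6 ]
[       -8         6         6 ]
[       -4       -20        20 ]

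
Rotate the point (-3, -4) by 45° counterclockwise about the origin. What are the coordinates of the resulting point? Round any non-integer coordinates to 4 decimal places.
(0.7071, -4.9497)

Rotation matrix R(θ) = [[cos θ, -sin θ], [sin θ, cos θ]]; for θ = 45°:
R = [[√2/2, -√2/2], [√2/2, √2/2]]
Result: R × [-3, -4]ᵀ = [√2/2·-3 + (-√2/2)·-4, √2/2·-3 + (√2/2)·-4]ᵀ = (0.7071, -4.9497)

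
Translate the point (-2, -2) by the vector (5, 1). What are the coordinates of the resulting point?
(3, -1)

Translation by (5, 1):
x' = -2 + 5 = 3
y' = -2 + 1 = -1
Homogeneous matrix: [[1, 0, 5], [0, 1, 1], [0, 0, 1]]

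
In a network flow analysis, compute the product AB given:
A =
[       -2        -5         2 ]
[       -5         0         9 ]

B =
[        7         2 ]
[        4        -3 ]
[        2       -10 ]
AB =
[      -30        -9 ]
[      -17      -100 ]

Matrix multiplication: (AB)[i][j] = sum over k of A[i][k] * B[k][j].
  (AB)[0][0] = (-2)*(7) + (-5)*(4) + (2)*(2) = -30
  (AB)[0][1] = (-2)*(2) + (-5)*(-3) + (2)*(-10) = -9
  (AB)[1][0] = (-5)*(7) + (0)*(4) + (9)*(2) = -17
  (AB)[1][1] = (-5)*(2) + (0)*(-3) + (9)*(-10) = -100
AB =
[      -30        -9 ]
[      -17      -100 ]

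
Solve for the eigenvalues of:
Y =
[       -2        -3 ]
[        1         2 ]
λ = -1, 1

Solve det(Y - λI) = 0. For a 2×2 matrix the characteristic equation is λ² - (trace)λ + det = 0.
trace(Y) = a + d = -2 + 2 = 0.
det(Y) = a*d - b*c = (-2)*(2) - (-3)*(1) = -4 + 3 = -1.
Characteristic equation: λ² - (0)λ + (-1) = 0.
Discriminant = (0)² - 4*(-1) = 0 + 4 = 4.
λ = (0 ± √4) / 2 = (0 ± 2) / 2 = -1, 1.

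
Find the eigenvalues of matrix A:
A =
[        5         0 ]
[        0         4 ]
λ = 4, 5

Solve det(A - λI) = 0. For a 2×2 matrix the characteristic equation is λ² - (trace)λ + det = 0.
trace(A) = a + d = 5 + 4 = 9.
det(A) = a*d - b*c = (5)*(4) - (0)*(0) = 20 - 0 = 20.
Characteristic equation: λ² - (9)λ + (20) = 0.
Discriminant = (9)² - 4*(20) = 81 - 80 = 1.
λ = (9 ± √1) / 2 = (9 ± 1) / 2 = 4, 5.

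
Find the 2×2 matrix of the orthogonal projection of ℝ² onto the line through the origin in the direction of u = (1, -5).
[[1/26, -5/26], [-5/26, 25/26]]

The orthogonal projection onto the line spanned by a nonzero vector u = (a, b) has matrix P = (u uᵀ) / (uᵀ u) = (1/(a² + b²)) · [[a², ab], [ab, b²]].
Here u = (1, -5), so a² + b² = 1 + 25 = 26.
P = (1/26) · [[1, -5], [-5, 25]] = [[1/26, -5/26], [-5/26, 25/26]].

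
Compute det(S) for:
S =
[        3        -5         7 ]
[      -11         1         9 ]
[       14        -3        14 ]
det(S) = -1144

Expand along row 0 (cofactor expansion): det(S) = a*(e*i - f*h) - b*(d*i - f*g) + c*(d*h - e*g), where the 3×3 is [[a, b, c], [d, e, f], [g, h, i]].
Minor M_00 = (1)*(14) - (9)*(-3) = 14 + 27 = 41.
Minor M_01 = (-11)*(14) - (9)*(14) = -154 - 126 = -280.
Minor M_02 = (-11)*(-3) - (1)*(14) = 33 - 14 = 19.
det(S) = (3)*(41) - (-5)*(-280) + (7)*(19) = 123 - 1400 + 133 = -1144.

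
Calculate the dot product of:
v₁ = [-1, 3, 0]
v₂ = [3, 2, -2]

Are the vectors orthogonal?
3, No

The dot product is the sum of products of corresponding components.
v₁·v₂ = (-1)*(3) + (3)*(2) + (0)*(-2) = -3 + 6 + 0 = 3.
Two vectors are orthogonal iff their dot product is 0; here the dot product is 3, so the vectors are not orthogonal.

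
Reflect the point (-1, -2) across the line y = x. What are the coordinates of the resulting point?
(-2, -1)

Reflection across line y = x: (-1, -2) → (-2, -1)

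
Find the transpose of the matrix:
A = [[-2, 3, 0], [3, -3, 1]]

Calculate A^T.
[[-2, 3], [3, -3], [0, 1]]

The transpose sends entry (i,j) to (j,i); rows become columns.
Row 0 of A: [-2, 3, 0] -> column 0 of A^T.
Row 1 of A: [3, -3, 1] -> column 1 of A^T.
A^T = [[-2, 3], [3, -3], [0, 1]]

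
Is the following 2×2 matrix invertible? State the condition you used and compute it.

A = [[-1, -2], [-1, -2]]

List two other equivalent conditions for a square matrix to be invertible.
No, not invertible; det(A) = 0 (two rows are equal, so the rows are linearly dependent). Equivalent conditions (failing for this A): rank(A) < 2; Ax = 0 has non-trivial solutions; 0 is an eigenvalue; the columns are linearly dependent.

To check invertibility, compute det(A).
In this matrix, row 0 and the last row are identical, so one row is a scalar multiple of another and the rows are linearly dependent.
A matrix with linearly dependent rows has det = 0 and is not invertible.
Equivalent failed conditions:
- rank(A) < 2.
- Ax = 0 has non-trivial solutions.
- 0 is an eigenvalue.
- The columns are linearly dependent.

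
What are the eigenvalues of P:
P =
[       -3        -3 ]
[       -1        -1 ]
λ = -4, 0

Solve det(P - λI) = 0. For a 2×2 matrix the characteristic equation is λ² - (trace)λ + det = 0.
trace(P) = a + d = -3 - 1 = -4.
det(P) = a*d - b*c = (-3)*(-1) - (-3)*(-1) = 3 - 3 = 0.
Characteristic equation: λ² - (-4)λ + (0) = 0.
Discriminant = (-4)² - 4*(0) = 16 - 0 = 16.
λ = (-4 ± √16) / 2 = (-4 ± 4) / 2 = -4, 0.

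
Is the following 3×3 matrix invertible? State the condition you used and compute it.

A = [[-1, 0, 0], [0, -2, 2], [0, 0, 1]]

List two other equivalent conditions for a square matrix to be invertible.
Yes, invertible; det(A) = 2 ≠ 0. Equivalent conditions: rank(A) = 3; Ax = 0 has only the trivial solution; 0 is not an eigenvalue; the columns of A are linearly independent.

To check invertibility, compute det(A).
The given matrix is triangular, so det(A) equals the product of its diagonal entries = 2 ≠ 0.
Since det(A) ≠ 0, A is invertible.
Equivalent conditions for a square matrix A to be invertible:
- rank(A) = 3 (full rank).
- The homogeneous system Ax = 0 has only the trivial solution x = 0.
- 0 is not an eigenvalue of A.
- The columns (equivalently rows) of A are linearly independent.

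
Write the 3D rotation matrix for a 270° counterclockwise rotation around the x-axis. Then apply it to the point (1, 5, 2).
R = [[1, 0, 0], [0, 0, 1], [0, -1, 0]]; R·(1, 5, 2) = (1, 2, -5)

Rotation matrix for 270° around x-axis:
cos(270°) = 0, sin(270°) = -1
R = [[1, 0, 0], [0, 0, 1], [0, -1, 0]]
Apply to (1, 5, 2): R·[1, 5, 2]ᵀ = (1, 2, -5)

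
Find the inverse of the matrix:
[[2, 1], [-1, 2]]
[[2/5, -1/5], [1/5, 2/5]]

For [[a,b],[c,d]], inverse = (1/det)·[[d,-b],[-c,a]]
det = 2·2 - 1·-1 = 5
Inverse = (1/5)·[[2, -1], [1, 2]]
        = [[2/5, -1/5], [1/5, 2/5]]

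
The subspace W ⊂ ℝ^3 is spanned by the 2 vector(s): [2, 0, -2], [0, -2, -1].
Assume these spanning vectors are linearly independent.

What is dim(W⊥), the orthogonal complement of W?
dim(W⊥) = 1

For any subspace W of ℝ^n, dim(W) + dim(W⊥) = n (the whole-space dimension).
Here the given 2 vectors are linearly independent, so dim(W) = 2.
Thus dim(W⊥) = n - dim(W) = 3 - 2 = 1.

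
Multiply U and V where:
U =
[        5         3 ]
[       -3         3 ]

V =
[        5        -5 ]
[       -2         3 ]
UV =
[       19       -16 ]
[      -21        24 ]

Matrix multiplication: (UV)[i][j] = sum over k of U[i][k] * V[k][j].
  (UV)[0][0] = (5)*(5) + (3)*(-2) = 19
  (UV)[0][1] = (5)*(-5) + (3)*(3) = -16
  (UV)[1][0] = (-3)*(5) + (3)*(-2) = -21
  (UV)[1][1] = (-3)*(-5) + (3)*(3) = 24
UV =
[       19       -16 ]
[      -21        24 ]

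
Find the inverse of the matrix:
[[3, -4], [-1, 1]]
[[-1, -4], [-1, -3]]

For [[a,b],[c,d]], inverse = (1/det)·[[d,-b],[-c,a]]
det = 3·1 - -4·-1 = -1
Inverse = (1/-1)·[[1, 4], [1, 3]]
        = [[-1, -4], [-1, -3]]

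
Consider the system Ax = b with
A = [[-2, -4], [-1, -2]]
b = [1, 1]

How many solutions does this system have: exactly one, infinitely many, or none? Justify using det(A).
No solution

det(A) = (-2)*(-2) - (-4)*(-1) = 0, so A is singular.
The column space of A is span(column 1) = span([-2, -1]).
b = [1, 1] is not a scalar multiple of column 1, so b ∉ column space and the system is inconsistent — no solution.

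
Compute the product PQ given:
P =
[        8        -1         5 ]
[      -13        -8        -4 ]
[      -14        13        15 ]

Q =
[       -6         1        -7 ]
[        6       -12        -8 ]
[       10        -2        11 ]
PQ =
[       -4        10         7 ]
[      -10        91       111 ]
[      312      -200       159 ]

Matrix multiplication: (PQ)[i][j] = sum over k of P[i][k] * Q[k][j].
  (PQ)[0][0] = (8)*(-6) + (-1)*(6) + (5)*(10) = -4
  (PQ)[0][1] = (8)*(1) + (-1)*(-12) + (5)*(-2) = 10
  (PQ)[0][2] = (8)*(-7) + (-1)*(-8) + (5)*(11) = 7
  (PQ)[1][0] = (-13)*(-6) + (-8)*(6) + (-4)*(10) = -10
  (PQ)[1][1] = (-13)*(1) + (-8)*(-12) + (-4)*(-2) = 91
  (PQ)[1][2] = (-13)*(-7) + (-8)*(-8) + (-4)*(11) = 111
  (PQ)[2][0] = (-14)*(-6) + (13)*(6) + (15)*(10) = 312
  (PQ)[2][1] = (-14)*(1) + (13)*(-12) + (15)*(-2) = -200
  (PQ)[2][2] = (-14)*(-7) + (13)*(-8) + (15)*(11) = 159
PQ =
[       -4        10         7 ]
[      -10        91       111 ]
[      312      -200       159 ]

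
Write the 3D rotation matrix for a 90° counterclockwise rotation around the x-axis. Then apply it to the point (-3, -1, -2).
R = [[1, 0, 0], [0, 0, -1], [0, 1, 0]]; R·(-3, -1, -2) = (-3, 2, -1)

Rotation matrix for 90° around x-axis:
cos(90°) = 0, sin(90°) = 1
R = [[1, 0, 0], [0, 0, -1], [0, 1, 0]]
Apply to (-3, -1, -2): R·[-3, -1, -2]ᵀ = (-3, 2, -1)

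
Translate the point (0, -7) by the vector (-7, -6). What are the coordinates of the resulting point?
(-7, -13)

Translation by (-7, -6):
x' = 0 + -7 = -7
y' = -7 + -6 = -13
Homogeneous matrix: [[1, 0, -7], [0, 1, -6], [0, 0, 1]]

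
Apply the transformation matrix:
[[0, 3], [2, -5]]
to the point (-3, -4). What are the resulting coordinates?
(-12, 14)

Matrix multiplication:
[[0, 3], [2, -5]] × [-3, -4]ᵀ
= [0×-3 + 3×-4, 2×-3 + -5×-4]ᵀ
= [-12.0000, 14.0000]ᵀ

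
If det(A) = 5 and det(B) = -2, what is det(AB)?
-10

Use the multiplicative property of determinants: det(AB) = det(A)*det(B).
det(AB) = (5)*(-2) = -10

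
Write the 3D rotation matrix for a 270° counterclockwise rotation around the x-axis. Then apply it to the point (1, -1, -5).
R = [[1, 0, 0], [0, 0, 1], [0, -1, 0]]; R·(1, -1, -5) = (1, -5, 1)

Rotation matrix for 270° around x-axis:
cos(270°) = 0, sin(270°) = -1
R = [[1, 0, 0], [0, 0, 1], [0, -1, 0]]
Apply to (1, -1, -5): R·[1, -1, -5]ᵀ = (1, -5, 1)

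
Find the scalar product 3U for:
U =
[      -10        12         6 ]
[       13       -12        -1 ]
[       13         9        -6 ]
3U =
[      -30        36        18 ]
[       39       -36        -3 ]
[       39        27       -18 ]

Scalar multiplication is elementwise: (3U)[i][j] = 3 * U[i][j].
  (3U)[0][0] = 3 * (-10) = -30
  (3U)[0][1] = 3 * (12) = 36
  (3U)[0][2] = 3 * (6) = 18
  (3U)[1][0] = 3 * (13) = 39
  (3U)[1][1] = 3 * (-12) = -36
  (3U)[1][2] = 3 * (-1) = -3
  (3U)[2][0] = 3 * (13) = 39
  (3U)[2][1] = 3 * (9) = 27
  (3U)[2][2] = 3 * (-6) = -18
3U =
[      -30        36        18 ]
[       39       -36        -3 ]
[       39        27       -18 ]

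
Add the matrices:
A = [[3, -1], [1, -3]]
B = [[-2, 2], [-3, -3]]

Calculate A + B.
[[1, 1], [-2, -6]]

Add corresponding elements:
(3)+(-2)=1
(-1)+(2)=1
(1)+(-3)=-2
(-3)+(-3)=-6
A + B = [[1, 1], [-2, -6]]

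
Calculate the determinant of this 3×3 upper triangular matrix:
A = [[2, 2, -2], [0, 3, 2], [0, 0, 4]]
24

The determinant of a triangular matrix is the product of its diagonal entries (the off-diagonal entries above the diagonal do not affect it).
det(A) = (2) * (3) * (4) = 24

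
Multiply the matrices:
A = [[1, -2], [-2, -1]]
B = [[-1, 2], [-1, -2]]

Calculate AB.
[[1, 6], [3, -2]]

Each entry (i,j) of AB = sum over k of A[i][k]*B[k][j].
(AB)[0][0] = (1)*(-1) + (-2)*(-1) = 1
(AB)[0][1] = (1)*(2) + (-2)*(-2) = 6
(AB)[1][0] = (-2)*(-1) + (-1)*(-1) = 3
(AB)[1][1] = (-2)*(2) + (-1)*(-2) = -2
AB = [[1, 6], [3, -2]]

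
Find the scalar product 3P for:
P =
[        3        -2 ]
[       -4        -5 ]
3P =
[        9        -6 ]
[      -12       -15 ]

Scalar multiplication is elementwise: (3P)[i][j] = 3 * P[i][j].
  (3P)[0][0] = 3 * (3) = 9
  (3P)[0][1] = 3 * (-2) = -6
  (3P)[1][0] = 3 * (-4) = -12
  (3P)[1][1] = 3 * (-5) = -15
3P =
[        9        -6 ]
[      -12       -15 ]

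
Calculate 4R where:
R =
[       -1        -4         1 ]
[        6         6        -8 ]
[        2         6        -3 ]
4R =
[       -4       -16         4 ]
[       24        24       -32 ]
[        8        24       -12 ]

Scalar multiplication is elementwise: (4R)[i][j] = 4 * R[i][j].
  (4R)[0][0] = 4 * (-1) = -4
  (4R)[0][1] = 4 * (-4) = -16
  (4R)[0][2] = 4 * (1) = 4
  (4R)[1][0] = 4 * (6) = 24
  (4R)[1][1] = 4 * (6) = 24
  (4R)[1][2] = 4 * (-8) = -32
  (4R)[2][0] = 4 * (2) = 8
  (4R)[2][1] = 4 * (6) = 24
  (4R)[2][2] = 4 * (-3) = -12
4R =
[       -4       -16         4 ]
[       24        24       -32 ]
[        8        24       -12 ]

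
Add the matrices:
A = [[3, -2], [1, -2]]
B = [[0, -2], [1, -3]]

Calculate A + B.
[[3, -4], [2, -5]]

Add corresponding elements:
(3)+(0)=3
(-2)+(-2)=-4
(1)+(1)=2
(-2)+(-3)=-5
A + B = [[3, -4], [2, -5]]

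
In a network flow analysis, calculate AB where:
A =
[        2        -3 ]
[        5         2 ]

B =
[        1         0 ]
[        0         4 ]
AB =
[        2       -12 ]
[        5         8 ]

Matrix multiplication: (AB)[i][j] = sum over k of A[i][k] * B[k][j].
  (AB)[0][0] = (2)*(1) + (-3)*(0) = 2
  (AB)[0][1] = (2)*(0) + (-3)*(4) = -12
  (AB)[1][0] = (5)*(1) + (2)*(0) = 5
  (AB)[1][1] = (5)*(0) + (2)*(4) = 8
AB =
[        2       -12 ]
[        5         8 ]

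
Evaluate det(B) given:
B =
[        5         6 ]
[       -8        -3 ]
det(B) = 33

For a 2×2 matrix [[a, b], [c, d]], det = a*d - b*c.
det(B) = (5)*(-3) - (6)*(-8) = -15 + 48 = 33.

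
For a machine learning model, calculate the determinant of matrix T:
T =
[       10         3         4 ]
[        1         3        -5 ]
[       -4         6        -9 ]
det(T) = 189

Expand along row 0 (cofactor expansion): det(T) = a*(e*i - f*h) - b*(d*i - f*g) + c*(d*h - e*g), where the 3×3 is [[a, b, c], [d, e, f], [g, h, i]].
Minor M_00 = (3)*(-9) - (-5)*(6) = -27 + 30 = 3.
Minor M_01 = (1)*(-9) - (-5)*(-4) = -9 - 20 = -29.
Minor M_02 = (1)*(6) - (3)*(-4) = 6 + 12 = 18.
det(T) = (10)*(3) - (3)*(-29) + (4)*(18) = 30 + 87 + 72 = 189.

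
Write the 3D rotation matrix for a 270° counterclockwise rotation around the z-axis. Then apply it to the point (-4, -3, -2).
R = [[0, 1, 0], [-1, 0, 0], [0, 0, 1]]; R·(-4, -3, -2) = (-3, 4, -2)

Rotation matrix for 270° around z-axis:
cos(270°) = 0, sin(270°) = -1
R = [[0, 1, 0], [-1, 0, 0], [0, 0, 1]]
Apply to (-4, -3, -2): R·[-4, -3, -2]ᵀ = (-3, 4, -2)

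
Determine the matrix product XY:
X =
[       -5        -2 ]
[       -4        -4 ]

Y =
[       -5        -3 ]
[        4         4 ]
XY =
[       17         7 ]
[        4        -4 ]

Matrix multiplication: (XY)[i][j] = sum over k of X[i][k] * Y[k][j].
  (XY)[0][0] = (-5)*(-5) + (-2)*(4) = 17
  (XY)[0][1] = (-5)*(-3) + (-2)*(4) = 7
  (XY)[1][0] = (-4)*(-5) + (-4)*(4) = 4
  (XY)[1][1] = (-4)*(-3) + (-4)*(4) = -4
XY =
[       17         7 ]
[        4        -4 ]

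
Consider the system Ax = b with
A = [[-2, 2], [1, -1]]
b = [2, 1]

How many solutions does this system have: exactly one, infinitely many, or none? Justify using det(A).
No solution

det(A) = (-2)*(-1) - (2)*(1) = 0, so A is singular.
The column space of A is span(column 1) = span([-2, 1]).
b = [2, 1] is not a scalar multiple of column 1, so b ∉ column space and the system is inconsistent — no solution.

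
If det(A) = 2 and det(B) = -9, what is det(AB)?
-18

Use the multiplicative property of determinants: det(AB) = det(A)*det(B).
det(AB) = (2)*(-9) = -18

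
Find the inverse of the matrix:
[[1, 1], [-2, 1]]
[[1/3, -1/3], [2/3, 1/3]]

For [[a,b],[c,d]], inverse = (1/det)·[[d,-b],[-c,a]]
det = 1·1 - 1·-2 = 3
Inverse = (1/3)·[[1, -1], [2, 1]]
        = [[1/3, -1/3], [2/3, 1/3]]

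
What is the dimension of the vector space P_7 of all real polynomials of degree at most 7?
Dimension = 8

A polynomial of degree at most 7 can be written as a₀ + a₁x + a₂x² + … + a_7x^7, with 8 free coefficients a₀, …, a_7.
The set {1, x, x², …, x^7} is a basis: it spans P_7 (every such polynomial is a linear combination of these) and is linearly independent (a polynomial is zero iff all its coefficients are zero).
Therefore dim(P_7) = 7 + 1 = 8.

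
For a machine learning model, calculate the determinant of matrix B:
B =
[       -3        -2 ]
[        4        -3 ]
det(B) = 17

For a 2×2 matrix [[a, b], [c, d]], det = a*d - b*c.
det(B) = (-3)*(-3) - (-2)*(4) = 9 + 8 = 17.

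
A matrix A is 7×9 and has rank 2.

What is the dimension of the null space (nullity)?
7

The rank-nullity theorem for an m×n matrix states:
rank(A) + nullity(A) = n (the number of columns).
Here n = 9 and rank(A) = 2, so nullity(A) = 9 - 2 = 7.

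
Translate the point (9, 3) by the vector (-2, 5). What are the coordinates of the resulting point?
(7, 8)

Translation by (-2, 5):
x' = 9 + -2 = 7
y' = 3 + 5 = 8
Homogeneous matrix: [[1, 0, -2], [0, 1, 5], [0, 0, 1]]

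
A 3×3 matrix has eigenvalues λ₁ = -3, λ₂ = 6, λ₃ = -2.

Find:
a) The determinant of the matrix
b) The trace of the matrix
det = 36, trace = 1

Two standard eigenvalue identities:
- det(A) equals the product of the eigenvalues (counted with multiplicity).
- trace(A) equals the sum of the eigenvalues.
det(A) = (-3)*(6)*(-2) = 36.
trace(A) = -3 + 6 - 2 = 1.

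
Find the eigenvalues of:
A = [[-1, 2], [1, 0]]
λ = -2, 1

Solve det(A - λI) = 0. For a 2×2 matrix this is λ² - (trace)λ + det = 0.
trace(A) = -1 + 0 = -1.
det(A) = (-1)*(0) - (2)*(1) = 0 - 2 = -2.
Characteristic equation: λ² - (-1)λ + (-2) = 0.
Discriminant: (-1)² - 4*(-2) = 1 + 8 = 9.
Roots: λ = (-1 ± √9) / 2 = -2, 1.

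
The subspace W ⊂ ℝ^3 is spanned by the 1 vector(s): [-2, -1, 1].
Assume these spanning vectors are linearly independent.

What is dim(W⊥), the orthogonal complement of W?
dim(W⊥) = 2

For any subspace W of ℝ^n, dim(W) + dim(W⊥) = n (the whole-space dimension).
Here the given 1 vectors are linearly independent, so dim(W) = 1.
Thus dim(W⊥) = n - dim(W) = 3 - 1 = 2.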